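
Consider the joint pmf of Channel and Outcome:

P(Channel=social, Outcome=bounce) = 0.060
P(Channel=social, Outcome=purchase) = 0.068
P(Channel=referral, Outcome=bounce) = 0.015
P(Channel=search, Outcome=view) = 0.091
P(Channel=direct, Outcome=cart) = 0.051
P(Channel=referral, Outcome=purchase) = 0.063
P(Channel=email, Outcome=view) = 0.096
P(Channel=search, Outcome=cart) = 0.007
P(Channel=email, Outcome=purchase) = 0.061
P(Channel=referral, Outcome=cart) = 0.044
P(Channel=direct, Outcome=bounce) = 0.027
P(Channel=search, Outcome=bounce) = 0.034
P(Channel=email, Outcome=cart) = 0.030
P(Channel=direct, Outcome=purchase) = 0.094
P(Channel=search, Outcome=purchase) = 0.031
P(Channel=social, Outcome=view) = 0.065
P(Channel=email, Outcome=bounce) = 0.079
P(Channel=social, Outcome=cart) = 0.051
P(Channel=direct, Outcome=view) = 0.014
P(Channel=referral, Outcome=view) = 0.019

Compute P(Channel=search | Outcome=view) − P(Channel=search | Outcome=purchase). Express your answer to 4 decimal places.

P(Outcome=view) = 0.096 + 0.091 + 0.065 + 0.014 + 0.019 = 0.285; P(Channel=search | Outcome=view) = 0.091/0.285 = 0.31930.
P(Outcome=purchase) = 0.061 + 0.031 + 0.068 + 0.094 + 0.063 = 0.317; P(Channel=search | Outcome=purchase) = 0.031/0.317 = 0.09779.
Difference = 0.2215.

0.2215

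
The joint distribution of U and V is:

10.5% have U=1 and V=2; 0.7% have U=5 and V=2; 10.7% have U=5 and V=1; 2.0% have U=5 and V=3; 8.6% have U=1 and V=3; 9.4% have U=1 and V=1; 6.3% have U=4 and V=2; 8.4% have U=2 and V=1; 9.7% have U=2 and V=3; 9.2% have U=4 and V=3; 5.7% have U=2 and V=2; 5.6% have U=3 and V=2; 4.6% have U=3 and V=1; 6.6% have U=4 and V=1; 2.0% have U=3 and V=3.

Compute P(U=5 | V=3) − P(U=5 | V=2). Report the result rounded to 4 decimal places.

P(V=3) = 0.086 + 0.097 + 0.020 + 0.092 + 0.020 = 0.315; P(U=5 | V=3) = 0.020/0.315 = 0.06349.
P(V=2) = 0.105 + 0.057 + 0.056 + 0.063 + 0.007 = 0.288; P(U=5 | V=2) = 0.007/0.288 = 0.02431.
Difference = 0.0392.

0.0392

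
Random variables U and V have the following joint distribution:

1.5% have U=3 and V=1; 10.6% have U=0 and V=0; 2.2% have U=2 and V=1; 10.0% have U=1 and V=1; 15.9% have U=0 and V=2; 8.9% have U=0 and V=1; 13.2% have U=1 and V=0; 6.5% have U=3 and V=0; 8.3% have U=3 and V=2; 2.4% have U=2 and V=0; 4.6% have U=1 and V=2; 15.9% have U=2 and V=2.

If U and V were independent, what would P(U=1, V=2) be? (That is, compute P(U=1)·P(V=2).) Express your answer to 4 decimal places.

P(U=1) = 0.132 + 0.100 + 0.046 = 0.278.
P(V=2) = 0.159 + 0.046 + 0.159 + 0.083 = 0.447.
Product: 0.278 × 0.447 = 0.1243.

0.1243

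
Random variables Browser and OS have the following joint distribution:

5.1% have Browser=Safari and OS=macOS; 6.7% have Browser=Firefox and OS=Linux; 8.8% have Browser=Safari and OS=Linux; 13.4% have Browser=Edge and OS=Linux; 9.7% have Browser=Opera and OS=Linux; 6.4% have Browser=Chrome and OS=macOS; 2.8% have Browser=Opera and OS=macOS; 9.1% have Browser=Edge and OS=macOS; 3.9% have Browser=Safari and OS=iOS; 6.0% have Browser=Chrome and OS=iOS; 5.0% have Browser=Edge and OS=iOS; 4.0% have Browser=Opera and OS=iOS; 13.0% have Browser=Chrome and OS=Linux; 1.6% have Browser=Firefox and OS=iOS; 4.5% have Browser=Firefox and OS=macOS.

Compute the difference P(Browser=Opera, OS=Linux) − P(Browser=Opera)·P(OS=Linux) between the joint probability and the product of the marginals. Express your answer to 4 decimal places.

0.0119

P(Browser=Opera) = 0.028 + 0.097 + 0.040 = 0.165.
P(OS=Linux) = 0.130 + 0.067 + 0.088 + 0.134 + 0.097 = 0.516.
P(Browser=Opera, OS=Linux) − P(Browser=Opera)P(OS=Linux) = 0.097 − 0.165×0.516 = 0.0119.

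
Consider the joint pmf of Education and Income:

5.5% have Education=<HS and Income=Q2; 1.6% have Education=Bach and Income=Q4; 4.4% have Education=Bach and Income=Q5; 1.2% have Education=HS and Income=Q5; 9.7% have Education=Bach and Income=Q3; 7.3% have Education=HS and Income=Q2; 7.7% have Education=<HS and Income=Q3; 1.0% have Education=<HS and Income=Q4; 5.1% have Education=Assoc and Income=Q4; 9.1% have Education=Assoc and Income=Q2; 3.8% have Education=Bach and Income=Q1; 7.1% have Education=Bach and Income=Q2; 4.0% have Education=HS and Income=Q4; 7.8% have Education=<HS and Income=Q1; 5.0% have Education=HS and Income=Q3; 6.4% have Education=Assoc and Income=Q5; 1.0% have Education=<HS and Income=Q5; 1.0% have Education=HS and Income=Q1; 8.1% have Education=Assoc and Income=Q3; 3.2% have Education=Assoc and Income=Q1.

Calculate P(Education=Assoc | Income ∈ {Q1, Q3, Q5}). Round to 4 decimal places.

P(Income=Q1) = 0.078 + 0.010 + 0.032 + 0.038 = 0.158.
P(Income=Q3) = 0.077 + 0.050 + 0.081 + 0.097 = 0.305.
P(Income=Q5) = 0.010 + 0.012 + 0.064 + 0.044 = 0.130.
P(Income ∈ {Q1, Q3, Q5}) = 0.158 + 0.305 + 0.130 = 0.593; P(Education=Assoc, Income ∈ {Q1, Q3, Q5}) = 0.032 + 0.081 + 0.064 = 0.177.
P(Education=Assoc | Income ∈ {Q1, Q3, Q5}) = 0.177/0.593 = 0.2985.

0.2985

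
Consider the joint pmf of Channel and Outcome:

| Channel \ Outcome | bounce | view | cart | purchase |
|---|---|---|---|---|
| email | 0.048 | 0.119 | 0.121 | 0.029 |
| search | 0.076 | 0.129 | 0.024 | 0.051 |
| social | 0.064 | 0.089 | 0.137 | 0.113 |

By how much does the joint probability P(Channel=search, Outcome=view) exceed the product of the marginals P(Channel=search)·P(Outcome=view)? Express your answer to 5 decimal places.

0.03464

P(Channel=search) = 0.076 + 0.129 + 0.024 + 0.051 = 0.280.
P(Outcome=view) = 0.119 + 0.129 + 0.089 = 0.337.
P(Channel=search, Outcome=view) − P(Channel=search)P(Outcome=view) = 0.129 − 0.280×0.337 = 0.03464.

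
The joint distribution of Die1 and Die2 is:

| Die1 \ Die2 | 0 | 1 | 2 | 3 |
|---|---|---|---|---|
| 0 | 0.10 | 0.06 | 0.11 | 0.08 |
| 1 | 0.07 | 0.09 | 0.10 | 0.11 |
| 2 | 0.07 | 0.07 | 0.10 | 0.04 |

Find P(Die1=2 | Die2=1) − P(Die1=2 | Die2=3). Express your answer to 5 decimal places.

P(Die2=1) = 0.06 + 0.09 + 0.07 = 0.22; P(Die1=2 | Die2=1) = 0.07/0.22 = 0.318182.
P(Die2=3) = 0.08 + 0.11 + 0.04 = 0.23; P(Die1=2 | Die2=3) = 0.04/0.23 = 0.173913.
Difference = 0.14427.

0.14427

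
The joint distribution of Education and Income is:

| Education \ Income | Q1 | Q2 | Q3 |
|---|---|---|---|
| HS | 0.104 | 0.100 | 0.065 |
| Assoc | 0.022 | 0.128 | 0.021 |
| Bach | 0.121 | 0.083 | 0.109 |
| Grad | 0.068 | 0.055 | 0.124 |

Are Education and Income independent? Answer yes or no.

no

P(Education=Assoc) = 0.171 and P(Income=Q2) = 0.366, so their product is 0.06259, but P(Education=Assoc, Income=Q2) = 0.128. Since these differ, Education and Income are not independent.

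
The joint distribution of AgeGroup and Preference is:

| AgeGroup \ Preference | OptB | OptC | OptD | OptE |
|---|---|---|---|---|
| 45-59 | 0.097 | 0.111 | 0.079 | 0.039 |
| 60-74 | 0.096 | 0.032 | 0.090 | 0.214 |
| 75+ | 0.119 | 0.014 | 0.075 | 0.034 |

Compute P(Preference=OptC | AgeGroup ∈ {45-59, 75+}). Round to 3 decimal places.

0.220

P(AgeGroup=45-59) = 0.097 + 0.111 + 0.079 + 0.039 = 0.326.
P(AgeGroup=75+) = 0.119 + 0.014 + 0.075 + 0.034 = 0.242.
P(AgeGroup ∈ {45-59, 75+}) = 0.326 + 0.242 = 0.568; P(Preference=OptC, AgeGroup ∈ {45-59, 75+}) = 0.111 + 0.014 = 0.125.
P(Preference=OptC | AgeGroup ∈ {45-59, 75+}) = 0.125/0.568 = 0.220.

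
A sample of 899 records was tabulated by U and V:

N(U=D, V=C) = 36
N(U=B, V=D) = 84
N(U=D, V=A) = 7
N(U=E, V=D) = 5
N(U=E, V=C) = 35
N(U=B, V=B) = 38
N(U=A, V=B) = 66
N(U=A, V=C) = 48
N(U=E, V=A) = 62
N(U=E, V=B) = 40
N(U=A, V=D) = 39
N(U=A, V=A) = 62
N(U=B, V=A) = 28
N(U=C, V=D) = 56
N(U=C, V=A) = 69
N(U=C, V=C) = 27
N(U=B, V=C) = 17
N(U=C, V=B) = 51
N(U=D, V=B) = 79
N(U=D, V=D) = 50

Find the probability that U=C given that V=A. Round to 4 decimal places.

0.3026

Total with V=A: 62 + 28 + 69 + 7 + 62 = 228.
P(U=C | V=A) = 69/228 = 0.3026.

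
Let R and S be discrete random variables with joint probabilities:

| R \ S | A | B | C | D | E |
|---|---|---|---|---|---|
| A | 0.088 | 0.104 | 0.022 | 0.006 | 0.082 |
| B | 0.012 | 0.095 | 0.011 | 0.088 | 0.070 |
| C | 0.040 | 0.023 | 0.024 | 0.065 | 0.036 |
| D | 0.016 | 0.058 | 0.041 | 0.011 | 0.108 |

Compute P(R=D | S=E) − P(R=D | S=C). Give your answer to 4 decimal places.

-0.0535

P(S=E) = 0.082 + 0.070 + 0.036 + 0.108 = 0.296; P(R=D | S=E) = 0.108/0.296 = 0.36486.
P(S=C) = 0.022 + 0.011 + 0.024 + 0.041 = 0.098; P(R=D | S=C) = 0.041/0.098 = 0.41837.
Difference = -0.0535.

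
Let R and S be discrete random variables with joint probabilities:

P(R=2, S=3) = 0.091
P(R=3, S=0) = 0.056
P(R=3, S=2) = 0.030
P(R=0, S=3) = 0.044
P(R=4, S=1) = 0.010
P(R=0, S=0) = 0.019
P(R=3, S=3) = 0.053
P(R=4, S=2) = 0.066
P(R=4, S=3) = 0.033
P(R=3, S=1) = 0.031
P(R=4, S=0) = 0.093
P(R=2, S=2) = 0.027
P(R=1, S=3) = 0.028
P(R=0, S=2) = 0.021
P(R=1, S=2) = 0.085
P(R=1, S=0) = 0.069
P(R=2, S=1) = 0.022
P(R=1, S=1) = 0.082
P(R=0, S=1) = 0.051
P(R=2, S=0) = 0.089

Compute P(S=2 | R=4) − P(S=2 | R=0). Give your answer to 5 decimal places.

0.17118

P(R=4) = 0.093 + 0.010 + 0.066 + 0.033 = 0.202; P(S=2 | R=4) = 0.066/0.202 = 0.326733.
P(R=0) = 0.019 + 0.051 + 0.021 + 0.044 = 0.135; P(S=2 | R=0) = 0.021/0.135 = 0.155556.
Difference = 0.17118.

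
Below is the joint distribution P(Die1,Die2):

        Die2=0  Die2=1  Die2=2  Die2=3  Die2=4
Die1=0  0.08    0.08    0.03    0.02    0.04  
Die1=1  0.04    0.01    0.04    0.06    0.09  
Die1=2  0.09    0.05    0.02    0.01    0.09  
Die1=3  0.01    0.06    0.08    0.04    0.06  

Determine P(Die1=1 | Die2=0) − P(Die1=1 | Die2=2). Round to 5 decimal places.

-0.05348

P(Die2=0) = 0.08 + 0.04 + 0.09 + 0.01 = 0.22; P(Die1=1 | Die2=0) = 0.04/0.22 = 0.181818.
P(Die2=2) = 0.03 + 0.04 + 0.02 + 0.08 = 0.17; P(Die1=1 | Die2=2) = 0.04/0.17 = 0.235294.
Difference = -0.05348.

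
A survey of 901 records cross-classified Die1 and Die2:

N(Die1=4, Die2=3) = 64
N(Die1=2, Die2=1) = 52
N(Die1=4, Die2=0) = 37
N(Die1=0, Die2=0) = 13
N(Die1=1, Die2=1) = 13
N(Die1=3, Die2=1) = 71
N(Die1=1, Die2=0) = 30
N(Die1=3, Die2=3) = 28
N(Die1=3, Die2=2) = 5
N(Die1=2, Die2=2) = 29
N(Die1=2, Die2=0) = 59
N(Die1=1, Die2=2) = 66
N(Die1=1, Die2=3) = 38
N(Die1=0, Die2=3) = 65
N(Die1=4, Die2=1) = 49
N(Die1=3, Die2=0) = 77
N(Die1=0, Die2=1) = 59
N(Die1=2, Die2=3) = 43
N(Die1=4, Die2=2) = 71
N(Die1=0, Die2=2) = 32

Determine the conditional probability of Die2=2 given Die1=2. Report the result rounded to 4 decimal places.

0.1585

Total with Die1=2: 59 + 52 + 29 + 43 = 183.
P(Die2=2 | Die1=2) = 29/183 = 0.1585.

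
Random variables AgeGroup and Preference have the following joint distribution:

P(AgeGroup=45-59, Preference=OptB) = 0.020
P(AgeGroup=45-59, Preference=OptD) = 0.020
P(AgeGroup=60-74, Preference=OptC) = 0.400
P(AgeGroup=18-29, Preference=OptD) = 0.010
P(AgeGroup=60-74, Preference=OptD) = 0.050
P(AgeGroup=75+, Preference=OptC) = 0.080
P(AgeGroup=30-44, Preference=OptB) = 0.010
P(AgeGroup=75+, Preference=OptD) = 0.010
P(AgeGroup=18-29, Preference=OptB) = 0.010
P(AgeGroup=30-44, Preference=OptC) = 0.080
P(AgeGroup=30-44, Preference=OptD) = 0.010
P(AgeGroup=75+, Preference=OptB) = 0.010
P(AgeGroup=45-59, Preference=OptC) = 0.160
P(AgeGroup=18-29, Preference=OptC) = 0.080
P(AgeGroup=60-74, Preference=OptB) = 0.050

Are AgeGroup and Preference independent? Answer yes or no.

yes

Every cell satisfies P(AgeGroup,Preference) = P(AgeGroup)·P(Preference). For instance P(AgeGroup=30-44) = 0.100, P(Preference=OptC) = 0.800, and 0.100×0.800 = 0.080 matches the joint entry. So AgeGroup and Preference are independent.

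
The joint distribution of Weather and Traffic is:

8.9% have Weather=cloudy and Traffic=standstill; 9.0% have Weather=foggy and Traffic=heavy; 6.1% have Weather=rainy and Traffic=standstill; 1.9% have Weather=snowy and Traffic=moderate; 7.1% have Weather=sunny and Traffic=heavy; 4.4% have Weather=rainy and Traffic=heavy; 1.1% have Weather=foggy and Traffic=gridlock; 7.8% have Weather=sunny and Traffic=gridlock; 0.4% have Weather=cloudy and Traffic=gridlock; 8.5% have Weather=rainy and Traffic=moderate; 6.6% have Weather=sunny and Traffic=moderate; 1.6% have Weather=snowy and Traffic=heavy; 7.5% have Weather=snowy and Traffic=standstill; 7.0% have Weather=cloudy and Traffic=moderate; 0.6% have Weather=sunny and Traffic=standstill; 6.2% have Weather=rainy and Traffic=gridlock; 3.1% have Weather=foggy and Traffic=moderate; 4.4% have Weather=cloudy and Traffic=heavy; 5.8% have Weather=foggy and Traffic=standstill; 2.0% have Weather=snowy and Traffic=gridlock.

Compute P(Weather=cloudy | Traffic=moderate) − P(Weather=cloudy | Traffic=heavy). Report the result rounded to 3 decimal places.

0.092

P(Traffic=moderate) = 0.066 + 0.070 + 0.085 + 0.019 + 0.031 = 0.271; P(Weather=cloudy | Traffic=moderate) = 0.070/0.271 = 0.2583.
P(Traffic=heavy) = 0.071 + 0.044 + 0.044 + 0.016 + 0.090 = 0.265; P(Weather=cloudy | Traffic=heavy) = 0.044/0.265 = 0.1660.
Difference = 0.092.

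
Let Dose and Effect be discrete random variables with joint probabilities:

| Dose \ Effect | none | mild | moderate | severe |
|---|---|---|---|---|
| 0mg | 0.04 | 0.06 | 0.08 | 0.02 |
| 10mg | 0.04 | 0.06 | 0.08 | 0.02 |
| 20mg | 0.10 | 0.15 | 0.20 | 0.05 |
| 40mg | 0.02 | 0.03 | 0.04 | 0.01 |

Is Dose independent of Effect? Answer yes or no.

Every cell satisfies P(Dose,Effect) = P(Dose)·P(Effect). For instance P(Dose=40mg) = 0.10, P(Effect=severe) = 0.10, and 0.10×0.10 = 0.01 matches the joint entry. So Dose and Effect are independent.

yes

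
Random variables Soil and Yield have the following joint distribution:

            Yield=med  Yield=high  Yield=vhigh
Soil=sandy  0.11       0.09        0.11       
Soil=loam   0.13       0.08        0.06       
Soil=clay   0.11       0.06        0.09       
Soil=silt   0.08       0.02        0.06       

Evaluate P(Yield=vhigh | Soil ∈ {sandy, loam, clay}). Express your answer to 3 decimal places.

P(Soil=sandy) = 0.11 + 0.09 + 0.11 = 0.31.
P(Soil=loam) = 0.13 + 0.08 + 0.06 = 0.27.
P(Soil=clay) = 0.11 + 0.06 + 0.09 = 0.26.
P(Soil ∈ {sandy, loam, clay}) = 0.31 + 0.27 + 0.26 = 0.84; P(Yield=vhigh, Soil ∈ {sandy, loam, clay}) = 0.11 + 0.06 + 0.09 = 0.26.
P(Yield=vhigh | Soil ∈ {sandy, loam, clay}) = 0.26/0.84 = 0.310.

0.310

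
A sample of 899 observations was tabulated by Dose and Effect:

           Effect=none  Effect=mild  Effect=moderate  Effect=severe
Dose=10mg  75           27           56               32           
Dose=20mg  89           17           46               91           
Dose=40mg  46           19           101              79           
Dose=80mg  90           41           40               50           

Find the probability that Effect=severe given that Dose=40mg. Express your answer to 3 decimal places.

0.322

Total with Dose=40mg: 46 + 19 + 101 + 79 = 245.
P(Effect=severe | Dose=40mg) = 79/245 = 0.322.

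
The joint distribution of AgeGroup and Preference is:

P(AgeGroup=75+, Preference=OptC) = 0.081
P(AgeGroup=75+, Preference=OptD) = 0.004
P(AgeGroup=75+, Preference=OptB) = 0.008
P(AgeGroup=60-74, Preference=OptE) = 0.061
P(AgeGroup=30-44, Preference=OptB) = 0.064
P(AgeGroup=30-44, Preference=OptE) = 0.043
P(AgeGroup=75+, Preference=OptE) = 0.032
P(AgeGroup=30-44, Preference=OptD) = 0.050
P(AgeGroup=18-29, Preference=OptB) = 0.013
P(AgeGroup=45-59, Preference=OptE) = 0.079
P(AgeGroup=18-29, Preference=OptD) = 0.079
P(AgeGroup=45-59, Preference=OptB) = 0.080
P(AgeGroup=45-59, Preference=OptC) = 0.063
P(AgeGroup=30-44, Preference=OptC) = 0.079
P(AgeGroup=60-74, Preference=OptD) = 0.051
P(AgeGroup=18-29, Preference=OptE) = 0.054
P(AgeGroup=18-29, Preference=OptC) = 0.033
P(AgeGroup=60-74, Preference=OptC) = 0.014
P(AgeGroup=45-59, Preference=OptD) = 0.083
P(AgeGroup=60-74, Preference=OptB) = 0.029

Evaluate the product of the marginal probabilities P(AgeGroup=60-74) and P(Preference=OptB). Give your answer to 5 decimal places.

P(AgeGroup=60-74) = 0.029 + 0.014 + 0.051 + 0.061 = 0.155.
P(Preference=OptB) = 0.013 + 0.064 + 0.080 + 0.029 + 0.008 = 0.194.
Product: 0.155 × 0.194 = 0.03007.

0.03007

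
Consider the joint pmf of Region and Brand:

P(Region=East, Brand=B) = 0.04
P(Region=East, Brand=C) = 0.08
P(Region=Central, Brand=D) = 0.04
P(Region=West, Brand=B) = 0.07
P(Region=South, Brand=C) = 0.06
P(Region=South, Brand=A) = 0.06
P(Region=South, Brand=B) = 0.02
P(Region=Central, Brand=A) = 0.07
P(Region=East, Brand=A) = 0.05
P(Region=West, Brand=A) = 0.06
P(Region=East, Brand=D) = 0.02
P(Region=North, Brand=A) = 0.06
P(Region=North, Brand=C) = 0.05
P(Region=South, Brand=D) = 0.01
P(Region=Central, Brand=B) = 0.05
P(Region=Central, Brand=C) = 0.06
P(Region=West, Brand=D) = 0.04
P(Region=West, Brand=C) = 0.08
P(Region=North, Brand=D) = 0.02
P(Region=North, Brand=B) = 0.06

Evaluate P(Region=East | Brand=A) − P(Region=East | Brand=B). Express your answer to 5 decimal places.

P(Brand=A) = 0.06 + 0.06 + 0.05 + 0.06 + 0.07 = 0.30; P(Region=East | Brand=A) = 0.05/0.30 = 0.166667.
P(Brand=B) = 0.06 + 0.02 + 0.04 + 0.07 + 0.05 = 0.24; P(Region=East | Brand=B) = 0.04/0.24 = 0.166667.
Difference = 0.00000.

0.00000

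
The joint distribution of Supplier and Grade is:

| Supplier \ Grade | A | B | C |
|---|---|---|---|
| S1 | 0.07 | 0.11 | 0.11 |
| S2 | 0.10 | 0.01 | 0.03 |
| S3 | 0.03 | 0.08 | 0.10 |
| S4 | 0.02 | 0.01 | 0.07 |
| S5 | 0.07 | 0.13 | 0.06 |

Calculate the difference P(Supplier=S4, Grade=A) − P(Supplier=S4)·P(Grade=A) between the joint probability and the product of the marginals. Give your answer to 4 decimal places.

-0.0090

P(Supplier=S4) = 0.02 + 0.01 + 0.07 = 0.10.
P(Grade=A) = 0.07 + 0.10 + 0.03 + 0.02 + 0.07 = 0.29.
P(Supplier=S4, Grade=A) − P(Supplier=S4)P(Grade=A) = 0.02 − 0.10×0.29 = -0.0090.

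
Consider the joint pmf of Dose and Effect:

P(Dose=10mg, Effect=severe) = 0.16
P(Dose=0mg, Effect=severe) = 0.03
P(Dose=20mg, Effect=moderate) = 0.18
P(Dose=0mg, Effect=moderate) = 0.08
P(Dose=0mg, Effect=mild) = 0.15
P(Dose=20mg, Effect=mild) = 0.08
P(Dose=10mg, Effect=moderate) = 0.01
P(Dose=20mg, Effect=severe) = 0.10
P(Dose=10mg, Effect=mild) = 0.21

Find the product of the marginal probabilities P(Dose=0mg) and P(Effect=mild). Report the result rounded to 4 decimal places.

P(Dose=0mg) = 0.15 + 0.08 + 0.03 = 0.26.
P(Effect=mild) = 0.15 + 0.21 + 0.08 = 0.44.
Product: 0.26 × 0.44 = 0.1144.

0.1144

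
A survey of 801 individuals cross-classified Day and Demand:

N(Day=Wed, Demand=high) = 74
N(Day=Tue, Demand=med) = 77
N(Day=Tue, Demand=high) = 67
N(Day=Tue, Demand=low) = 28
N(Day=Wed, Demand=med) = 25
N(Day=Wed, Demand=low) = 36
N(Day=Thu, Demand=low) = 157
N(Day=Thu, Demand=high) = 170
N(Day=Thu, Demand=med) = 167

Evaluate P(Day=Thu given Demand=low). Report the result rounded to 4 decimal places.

Total with Demand=low: 28 + 36 + 157 = 221.
P(Day=Thu | Demand=low) = 157/221 = 0.7104.

0.7104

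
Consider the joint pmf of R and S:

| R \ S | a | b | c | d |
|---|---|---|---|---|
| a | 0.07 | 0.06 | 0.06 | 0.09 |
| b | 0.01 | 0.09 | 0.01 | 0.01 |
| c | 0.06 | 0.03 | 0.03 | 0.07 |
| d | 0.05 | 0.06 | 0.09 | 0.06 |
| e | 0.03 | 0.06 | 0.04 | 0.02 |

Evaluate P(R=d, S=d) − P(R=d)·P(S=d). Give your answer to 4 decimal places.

-0.0050

P(R=d) = 0.05 + 0.06 + 0.09 + 0.06 = 0.26.
P(S=d) = 0.09 + 0.01 + 0.07 + 0.06 + 0.02 = 0.25.
P(R=d, S=d) − P(R=d)P(S=d) = 0.06 − 0.26×0.25 = -0.0050.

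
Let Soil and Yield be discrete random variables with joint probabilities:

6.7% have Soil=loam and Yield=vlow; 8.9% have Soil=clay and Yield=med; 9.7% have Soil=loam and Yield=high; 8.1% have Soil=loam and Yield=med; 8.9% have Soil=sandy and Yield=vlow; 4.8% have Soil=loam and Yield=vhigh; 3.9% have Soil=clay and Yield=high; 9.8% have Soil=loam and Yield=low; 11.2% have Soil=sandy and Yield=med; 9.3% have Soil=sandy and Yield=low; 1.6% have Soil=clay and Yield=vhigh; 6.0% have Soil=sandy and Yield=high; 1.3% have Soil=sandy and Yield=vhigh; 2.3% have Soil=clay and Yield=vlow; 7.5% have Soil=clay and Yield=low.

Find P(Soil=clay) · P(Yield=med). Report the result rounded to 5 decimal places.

0.06824

P(Soil=clay) = 0.023 + 0.075 + 0.089 + 0.039 + 0.016 = 0.242.
P(Yield=med) = 0.112 + 0.081 + 0.089 = 0.282.
Product: 0.242 × 0.282 = 0.06824.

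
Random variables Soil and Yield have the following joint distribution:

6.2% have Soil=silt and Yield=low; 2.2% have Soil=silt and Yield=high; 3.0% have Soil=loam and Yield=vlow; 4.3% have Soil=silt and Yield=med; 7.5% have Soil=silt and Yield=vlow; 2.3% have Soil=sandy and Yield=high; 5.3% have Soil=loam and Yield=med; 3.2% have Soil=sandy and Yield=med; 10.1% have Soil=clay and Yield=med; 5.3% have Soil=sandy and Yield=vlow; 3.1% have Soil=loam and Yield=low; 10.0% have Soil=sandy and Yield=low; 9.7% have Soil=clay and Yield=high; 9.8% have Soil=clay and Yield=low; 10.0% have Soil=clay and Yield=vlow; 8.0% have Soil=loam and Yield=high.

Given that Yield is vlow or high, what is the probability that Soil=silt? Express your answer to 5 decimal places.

P(Yield=vlow) = 0.053 + 0.030 + 0.100 + 0.075 = 0.258.
P(Yield=high) = 0.023 + 0.080 + 0.097 + 0.022 = 0.222.
P(Yield ∈ {vlow, high}) = 0.258 + 0.222 = 0.480; P(Soil=silt, Yield ∈ {vlow, high}) = 0.075 + 0.022 = 0.097.
P(Soil=silt | Yield ∈ {vlow, high}) = 0.097/0.480 = 0.20208.

0.20208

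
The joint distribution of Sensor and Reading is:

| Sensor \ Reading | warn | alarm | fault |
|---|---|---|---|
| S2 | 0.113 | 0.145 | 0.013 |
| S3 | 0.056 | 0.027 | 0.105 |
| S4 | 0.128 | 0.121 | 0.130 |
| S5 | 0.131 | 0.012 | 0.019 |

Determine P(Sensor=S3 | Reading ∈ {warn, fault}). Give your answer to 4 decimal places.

0.2317

P(Reading=warn) = 0.113 + 0.056 + 0.128 + 0.131 = 0.428.
P(Reading=fault) = 0.013 + 0.105 + 0.130 + 0.019 = 0.267.
P(Reading ∈ {warn, fault}) = 0.428 + 0.267 = 0.695; P(Sensor=S3, Reading ∈ {warn, fault}) = 0.056 + 0.105 = 0.161.
P(Sensor=S3 | Reading ∈ {warn, fault}) = 0.161/0.695 = 0.2317.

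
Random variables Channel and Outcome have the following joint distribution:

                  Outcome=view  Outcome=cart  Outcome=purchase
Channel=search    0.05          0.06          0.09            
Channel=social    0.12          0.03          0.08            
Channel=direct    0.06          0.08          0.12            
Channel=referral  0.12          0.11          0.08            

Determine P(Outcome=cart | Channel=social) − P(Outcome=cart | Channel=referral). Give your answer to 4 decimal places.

P(Channel=social) = 0.12 + 0.03 + 0.08 = 0.23; P(Outcome=cart | Channel=social) = 0.03/0.23 = 0.13043.
P(Channel=referral) = 0.12 + 0.11 + 0.08 = 0.31; P(Outcome=cart | Channel=referral) = 0.11/0.31 = 0.35484.
Difference = -0.2244.

-0.2244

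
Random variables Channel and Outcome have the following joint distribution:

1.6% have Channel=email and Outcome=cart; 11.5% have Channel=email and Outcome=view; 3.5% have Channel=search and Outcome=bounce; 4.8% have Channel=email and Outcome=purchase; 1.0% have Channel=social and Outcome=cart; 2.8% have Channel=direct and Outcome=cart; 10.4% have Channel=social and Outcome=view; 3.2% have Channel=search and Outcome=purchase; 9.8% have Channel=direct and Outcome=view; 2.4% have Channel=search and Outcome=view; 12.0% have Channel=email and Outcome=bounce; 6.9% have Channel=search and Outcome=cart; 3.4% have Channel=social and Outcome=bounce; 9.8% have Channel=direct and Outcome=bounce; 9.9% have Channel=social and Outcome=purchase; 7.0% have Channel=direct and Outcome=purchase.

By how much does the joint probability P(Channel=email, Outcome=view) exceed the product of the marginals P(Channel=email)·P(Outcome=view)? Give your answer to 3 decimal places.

P(Channel=email) = 0.120 + 0.115 + 0.016 + 0.048 = 0.299.
P(Outcome=view) = 0.115 + 0.024 + 0.104 + 0.098 = 0.341.
P(Channel=email, Outcome=view) − P(Channel=email)P(Outcome=view) = 0.115 − 0.299×0.341 = 0.013.

0.013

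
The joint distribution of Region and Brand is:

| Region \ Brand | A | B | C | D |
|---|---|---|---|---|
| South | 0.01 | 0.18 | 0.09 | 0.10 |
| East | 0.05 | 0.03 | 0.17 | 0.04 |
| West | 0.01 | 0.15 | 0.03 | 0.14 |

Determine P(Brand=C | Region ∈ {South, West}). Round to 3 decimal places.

P(Region=South) = 0.01 + 0.18 + 0.09 + 0.10 = 0.38.
P(Region=West) = 0.01 + 0.15 + 0.03 + 0.14 = 0.33.
P(Region ∈ {South, West}) = 0.38 + 0.33 = 0.71; P(Brand=C, Region ∈ {South, West}) = 0.09 + 0.03 = 0.12.
P(Brand=C | Region ∈ {South, West}) = 0.12/0.71 = 0.169.

0.169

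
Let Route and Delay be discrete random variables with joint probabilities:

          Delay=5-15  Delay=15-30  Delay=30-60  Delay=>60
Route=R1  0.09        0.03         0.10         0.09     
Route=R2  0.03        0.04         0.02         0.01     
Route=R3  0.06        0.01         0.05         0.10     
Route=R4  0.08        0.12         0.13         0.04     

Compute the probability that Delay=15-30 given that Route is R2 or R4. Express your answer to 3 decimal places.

P(Route=R2) = 0.03 + 0.04 + 0.02 + 0.01 = 0.10.
P(Route=R4) = 0.08 + 0.12 + 0.13 + 0.04 = 0.37.
P(Route ∈ {R2, R4}) = 0.10 + 0.37 = 0.47; P(Delay=15-30, Route ∈ {R2, R4}) = 0.04 + 0.12 = 0.16.
P(Delay=15-30 | Route ∈ {R2, R4}) = 0.16/0.47 = 0.340.

0.340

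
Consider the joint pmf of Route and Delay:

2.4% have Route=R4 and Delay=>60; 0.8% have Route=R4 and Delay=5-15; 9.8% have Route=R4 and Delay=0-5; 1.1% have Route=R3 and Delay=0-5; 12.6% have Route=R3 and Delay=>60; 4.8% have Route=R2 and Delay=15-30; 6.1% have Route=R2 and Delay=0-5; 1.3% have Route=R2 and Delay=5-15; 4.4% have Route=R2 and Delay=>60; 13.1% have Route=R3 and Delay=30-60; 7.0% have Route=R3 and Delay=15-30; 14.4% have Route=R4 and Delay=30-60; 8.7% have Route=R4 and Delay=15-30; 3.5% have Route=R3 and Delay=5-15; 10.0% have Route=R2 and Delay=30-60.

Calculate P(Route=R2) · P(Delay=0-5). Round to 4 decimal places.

P(Route=R2) = 0.061 + 0.013 + 0.048 + 0.100 + 0.044 = 0.266.
P(Delay=0-5) = 0.061 + 0.011 + 0.098 = 0.170.
Product: 0.266 × 0.170 = 0.0452.

0.0452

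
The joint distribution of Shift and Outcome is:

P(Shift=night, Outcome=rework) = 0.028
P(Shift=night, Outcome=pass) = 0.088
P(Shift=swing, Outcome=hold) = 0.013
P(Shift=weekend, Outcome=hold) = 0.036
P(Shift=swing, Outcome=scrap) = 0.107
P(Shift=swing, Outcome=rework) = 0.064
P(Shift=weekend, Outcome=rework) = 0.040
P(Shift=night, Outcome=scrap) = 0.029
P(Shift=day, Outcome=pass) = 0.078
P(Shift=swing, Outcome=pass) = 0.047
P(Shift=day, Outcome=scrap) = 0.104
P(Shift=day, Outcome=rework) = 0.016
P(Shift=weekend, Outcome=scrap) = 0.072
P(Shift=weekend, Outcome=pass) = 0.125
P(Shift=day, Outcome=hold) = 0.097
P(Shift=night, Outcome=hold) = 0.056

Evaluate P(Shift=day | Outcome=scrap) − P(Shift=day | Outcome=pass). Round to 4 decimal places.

0.1026

P(Outcome=scrap) = 0.104 + 0.107 + 0.029 + 0.072 = 0.312; P(Shift=day | Outcome=scrap) = 0.104/0.312 = 0.33333.
P(Outcome=pass) = 0.078 + 0.047 + 0.088 + 0.125 = 0.338; P(Shift=day | Outcome=pass) = 0.078/0.338 = 0.23077.
Difference = 0.1026.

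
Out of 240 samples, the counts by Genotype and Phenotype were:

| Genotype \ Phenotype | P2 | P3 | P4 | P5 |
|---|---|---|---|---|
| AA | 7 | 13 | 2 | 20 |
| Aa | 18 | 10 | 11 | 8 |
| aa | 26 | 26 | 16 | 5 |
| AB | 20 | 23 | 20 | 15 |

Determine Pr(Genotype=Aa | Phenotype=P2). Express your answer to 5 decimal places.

Total with Phenotype=P2: 7 + 18 + 26 + 20 = 71.
P(Genotype=Aa | Phenotype=P2) = 18/71 = 0.25352.

0.25352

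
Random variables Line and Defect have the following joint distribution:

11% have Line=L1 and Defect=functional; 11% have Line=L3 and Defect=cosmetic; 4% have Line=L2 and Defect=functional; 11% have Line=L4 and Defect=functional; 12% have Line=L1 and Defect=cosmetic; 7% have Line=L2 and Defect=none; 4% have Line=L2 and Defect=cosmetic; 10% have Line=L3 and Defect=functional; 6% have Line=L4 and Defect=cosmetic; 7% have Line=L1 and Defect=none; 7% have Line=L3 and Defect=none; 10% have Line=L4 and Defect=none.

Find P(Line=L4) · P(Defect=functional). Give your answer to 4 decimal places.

0.0972

P(Line=L4) = 0.10 + 0.06 + 0.11 = 0.27.
P(Defect=functional) = 0.11 + 0.04 + 0.10 + 0.11 = 0.36.
Product: 0.27 × 0.36 = 0.0972.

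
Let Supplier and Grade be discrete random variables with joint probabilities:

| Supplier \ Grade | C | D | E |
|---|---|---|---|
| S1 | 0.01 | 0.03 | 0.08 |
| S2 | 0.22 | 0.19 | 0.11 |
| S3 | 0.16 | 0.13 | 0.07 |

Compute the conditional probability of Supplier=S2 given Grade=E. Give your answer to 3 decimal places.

0.423

P(Grade=E) = 0.08 + 0.11 + 0.07 = 0.26.
P(Supplier=S2 | Grade=E) = 0.11/0.26 = 0.423.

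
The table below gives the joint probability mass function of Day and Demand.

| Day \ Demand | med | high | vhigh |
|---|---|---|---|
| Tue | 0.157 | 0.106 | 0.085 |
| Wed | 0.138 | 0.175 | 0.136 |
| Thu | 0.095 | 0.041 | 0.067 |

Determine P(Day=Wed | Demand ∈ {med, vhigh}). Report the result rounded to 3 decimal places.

0.404

P(Demand=med) = 0.157 + 0.138 + 0.095 = 0.390.
P(Demand=vhigh) = 0.085 + 0.136 + 0.067 = 0.288.
P(Demand ∈ {med, vhigh}) = 0.390 + 0.288 = 0.678; P(Day=Wed, Demand ∈ {med, vhigh}) = 0.138 + 0.136 = 0.274.
P(Day=Wed | Demand ∈ {med, vhigh}) = 0.274/0.678 = 0.404.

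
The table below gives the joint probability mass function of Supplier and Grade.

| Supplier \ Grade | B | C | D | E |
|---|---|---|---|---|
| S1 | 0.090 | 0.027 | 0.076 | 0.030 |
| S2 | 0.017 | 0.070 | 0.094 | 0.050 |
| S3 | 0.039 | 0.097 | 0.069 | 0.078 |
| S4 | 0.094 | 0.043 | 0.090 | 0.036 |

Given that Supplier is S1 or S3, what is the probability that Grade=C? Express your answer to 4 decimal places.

0.2451

P(Supplier=S1) = 0.090 + 0.027 + 0.076 + 0.030 = 0.223.
P(Supplier=S3) = 0.039 + 0.097 + 0.069 + 0.078 = 0.283.
P(Supplier ∈ {S1, S3}) = 0.223 + 0.283 = 0.506; P(Grade=C, Supplier ∈ {S1, S3}) = 0.027 + 0.097 = 0.124.
P(Grade=C | Supplier ∈ {S1, S3}) = 0.124/0.506 = 0.2451.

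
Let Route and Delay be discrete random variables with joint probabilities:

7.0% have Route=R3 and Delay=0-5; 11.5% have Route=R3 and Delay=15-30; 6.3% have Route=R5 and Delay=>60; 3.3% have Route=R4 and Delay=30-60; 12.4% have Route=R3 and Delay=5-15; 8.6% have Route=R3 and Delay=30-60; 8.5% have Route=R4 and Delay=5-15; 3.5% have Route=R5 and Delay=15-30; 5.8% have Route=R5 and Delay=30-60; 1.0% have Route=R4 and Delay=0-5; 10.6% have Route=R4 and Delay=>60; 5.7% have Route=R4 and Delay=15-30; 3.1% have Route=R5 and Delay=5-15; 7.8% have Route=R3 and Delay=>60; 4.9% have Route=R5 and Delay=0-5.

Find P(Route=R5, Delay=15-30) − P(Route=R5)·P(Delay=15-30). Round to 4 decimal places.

-0.0139

P(Route=R5) = 0.049 + 0.031 + 0.035 + 0.058 + 0.063 = 0.236.
P(Delay=15-30) = 0.115 + 0.057 + 0.035 = 0.207.
P(Route=R5, Delay=15-30) − P(Route=R5)P(Delay=15-30) = 0.035 − 0.236×0.207 = -0.0139.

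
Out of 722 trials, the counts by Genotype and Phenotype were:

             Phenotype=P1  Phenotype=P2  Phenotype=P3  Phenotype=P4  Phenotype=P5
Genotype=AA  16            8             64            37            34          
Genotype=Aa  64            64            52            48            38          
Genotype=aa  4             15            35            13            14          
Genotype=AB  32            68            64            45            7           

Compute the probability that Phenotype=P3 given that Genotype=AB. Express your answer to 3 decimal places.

Total with Genotype=AB: 32 + 68 + 64 + 45 + 7 = 216.
P(Phenotype=P3 | Genotype=AB) = 64/216 = 0.296.

0.296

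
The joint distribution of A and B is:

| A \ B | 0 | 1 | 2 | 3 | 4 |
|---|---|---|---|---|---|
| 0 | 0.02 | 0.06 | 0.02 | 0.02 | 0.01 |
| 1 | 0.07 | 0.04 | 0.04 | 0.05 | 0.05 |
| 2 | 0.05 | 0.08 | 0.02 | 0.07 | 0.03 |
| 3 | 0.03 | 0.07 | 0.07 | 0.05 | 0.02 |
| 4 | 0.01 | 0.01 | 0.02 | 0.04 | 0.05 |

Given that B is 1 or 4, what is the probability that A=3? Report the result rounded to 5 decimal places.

0.21429

P(B=1) = 0.06 + 0.04 + 0.08 + 0.07 + 0.01 = 0.26.
P(B=4) = 0.01 + 0.05 + 0.03 + 0.02 + 0.05 = 0.16.
P(B ∈ {1, 4}) = 0.26 + 0.16 = 0.42; P(A=3, B ∈ {1, 4}) = 0.07 + 0.02 = 0.09.
P(A=3 | B ∈ {1, 4}) = 0.09/0.42 = 0.21429.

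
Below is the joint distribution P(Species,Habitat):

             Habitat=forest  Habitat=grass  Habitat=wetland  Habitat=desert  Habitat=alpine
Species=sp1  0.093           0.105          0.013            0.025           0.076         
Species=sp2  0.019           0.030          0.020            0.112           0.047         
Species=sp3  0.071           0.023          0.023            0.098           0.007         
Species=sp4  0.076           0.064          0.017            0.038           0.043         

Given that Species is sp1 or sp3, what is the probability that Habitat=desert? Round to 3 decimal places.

0.230

P(Species=sp1) = 0.093 + 0.105 + 0.013 + 0.025 + 0.076 = 0.312.
P(Species=sp3) = 0.071 + 0.023 + 0.023 + 0.098 + 0.007 = 0.222.
P(Species ∈ {sp1, sp3}) = 0.312 + 0.222 = 0.534; P(Habitat=desert, Species ∈ {sp1, sp3}) = 0.025 + 0.098 = 0.123.
P(Habitat=desert | Species ∈ {sp1, sp3}) = 0.123/0.534 = 0.230.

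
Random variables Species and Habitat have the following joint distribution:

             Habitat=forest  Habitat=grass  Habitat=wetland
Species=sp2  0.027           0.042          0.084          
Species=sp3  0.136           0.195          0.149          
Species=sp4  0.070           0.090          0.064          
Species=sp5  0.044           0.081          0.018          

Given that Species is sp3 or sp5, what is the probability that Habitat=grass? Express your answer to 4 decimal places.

0.4430

P(Species=sp3) = 0.136 + 0.195 + 0.149 = 0.480.
P(Species=sp5) = 0.044 + 0.081 + 0.018 = 0.143.
P(Species ∈ {sp3, sp5}) = 0.480 + 0.143 = 0.623; P(Habitat=grass, Species ∈ {sp3, sp5}) = 0.195 + 0.081 = 0.276.
P(Habitat=grass | Species ∈ {sp3, sp5}) = 0.276/0.623 = 0.4430.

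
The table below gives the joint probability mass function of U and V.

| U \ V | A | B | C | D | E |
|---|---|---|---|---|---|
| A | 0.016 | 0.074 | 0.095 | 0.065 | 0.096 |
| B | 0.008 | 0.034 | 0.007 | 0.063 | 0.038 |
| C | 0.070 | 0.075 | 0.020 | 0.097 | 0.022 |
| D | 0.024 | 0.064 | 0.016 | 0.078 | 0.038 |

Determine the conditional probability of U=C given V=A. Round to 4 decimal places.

P(V=A) = 0.016 + 0.008 + 0.070 + 0.024 = 0.118.
P(U=C | V=A) = 0.070/0.118 = 0.5932.

0.5932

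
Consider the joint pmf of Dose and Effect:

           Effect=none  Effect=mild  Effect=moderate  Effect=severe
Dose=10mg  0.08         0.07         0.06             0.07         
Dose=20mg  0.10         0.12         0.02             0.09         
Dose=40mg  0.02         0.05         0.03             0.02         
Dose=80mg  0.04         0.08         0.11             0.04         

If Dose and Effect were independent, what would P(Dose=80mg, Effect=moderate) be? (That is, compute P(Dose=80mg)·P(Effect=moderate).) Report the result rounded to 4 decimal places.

P(Dose=80mg) = 0.04 + 0.08 + 0.11 + 0.04 = 0.27.
P(Effect=moderate) = 0.06 + 0.02 + 0.03 + 0.11 = 0.22.
Product: 0.27 × 0.22 = 0.0594.

0.0594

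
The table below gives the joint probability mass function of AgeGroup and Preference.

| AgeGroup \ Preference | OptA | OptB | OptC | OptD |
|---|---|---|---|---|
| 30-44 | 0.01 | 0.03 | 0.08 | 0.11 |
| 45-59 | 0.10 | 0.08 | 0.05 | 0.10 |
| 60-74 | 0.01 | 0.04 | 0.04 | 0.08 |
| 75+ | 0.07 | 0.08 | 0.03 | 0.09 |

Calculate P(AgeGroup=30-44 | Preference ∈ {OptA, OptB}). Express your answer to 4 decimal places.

0.0952

P(Preference=OptA) = 0.01 + 0.10 + 0.01 + 0.07 = 0.19.
P(Preference=OptB) = 0.03 + 0.08 + 0.04 + 0.08 = 0.23.
P(Preference ∈ {OptA, OptB}) = 0.19 + 0.23 = 0.42; P(AgeGroup=30-44, Preference ∈ {OptA, OptB}) = 0.01 + 0.03 = 0.04.
P(AgeGroup=30-44 | Preference ∈ {OptA, OptB}) = 0.04/0.42 = 0.0952.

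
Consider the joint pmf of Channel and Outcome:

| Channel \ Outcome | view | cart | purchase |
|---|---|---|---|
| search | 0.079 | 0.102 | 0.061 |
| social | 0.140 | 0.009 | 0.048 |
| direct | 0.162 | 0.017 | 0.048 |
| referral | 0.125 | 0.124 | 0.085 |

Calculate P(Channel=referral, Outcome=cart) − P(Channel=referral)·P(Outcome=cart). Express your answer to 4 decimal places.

0.0398

P(Channel=referral) = 0.125 + 0.124 + 0.085 = 0.334.
P(Outcome=cart) = 0.102 + 0.009 + 0.017 + 0.124 = 0.252.
P(Channel=referral, Outcome=cart) − P(Channel=referral)P(Outcome=cart) = 0.124 − 0.334×0.252 = 0.0398.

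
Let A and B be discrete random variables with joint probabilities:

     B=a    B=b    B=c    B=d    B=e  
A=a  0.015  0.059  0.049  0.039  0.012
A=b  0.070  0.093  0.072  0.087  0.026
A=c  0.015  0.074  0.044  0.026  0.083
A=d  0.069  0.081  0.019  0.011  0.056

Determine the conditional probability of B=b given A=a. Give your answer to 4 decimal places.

P(A=a) = 0.015 + 0.059 + 0.049 + 0.039 + 0.012 = 0.174.
P(B=b | A=a) = 0.059/0.174 = 0.3391.

0.3391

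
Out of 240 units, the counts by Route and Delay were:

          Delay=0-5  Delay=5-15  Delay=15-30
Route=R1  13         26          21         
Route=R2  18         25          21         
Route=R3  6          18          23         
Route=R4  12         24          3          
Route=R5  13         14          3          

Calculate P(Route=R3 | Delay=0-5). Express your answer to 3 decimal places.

0.097

Total with Delay=0-5: 13 + 18 + 6 + 12 + 13 = 62.
P(Route=R3 | Delay=0-5) = 6/62 = 0.097.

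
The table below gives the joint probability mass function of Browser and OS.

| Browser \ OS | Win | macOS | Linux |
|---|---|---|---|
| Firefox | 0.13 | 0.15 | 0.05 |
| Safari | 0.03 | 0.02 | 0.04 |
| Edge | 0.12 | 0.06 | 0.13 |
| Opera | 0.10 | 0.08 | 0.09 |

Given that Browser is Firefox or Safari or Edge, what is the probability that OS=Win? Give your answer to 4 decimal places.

P(Browser=Firefox) = 0.13 + 0.15 + 0.05 = 0.33.
P(Browser=Safari) = 0.03 + 0.02 + 0.04 = 0.09.
P(Browser=Edge) = 0.12 + 0.06 + 0.13 = 0.31.
P(Browser ∈ {Firefox, Safari, Edge}) = 0.33 + 0.09 + 0.31 = 0.73; P(OS=Win, Browser ∈ {Firefox, Safari, Edge}) = 0.13 + 0.03 + 0.12 = 0.28.
P(OS=Win | Browser ∈ {Firefox, Safari, Edge}) = 0.28/0.73 = 0.3836.

0.3836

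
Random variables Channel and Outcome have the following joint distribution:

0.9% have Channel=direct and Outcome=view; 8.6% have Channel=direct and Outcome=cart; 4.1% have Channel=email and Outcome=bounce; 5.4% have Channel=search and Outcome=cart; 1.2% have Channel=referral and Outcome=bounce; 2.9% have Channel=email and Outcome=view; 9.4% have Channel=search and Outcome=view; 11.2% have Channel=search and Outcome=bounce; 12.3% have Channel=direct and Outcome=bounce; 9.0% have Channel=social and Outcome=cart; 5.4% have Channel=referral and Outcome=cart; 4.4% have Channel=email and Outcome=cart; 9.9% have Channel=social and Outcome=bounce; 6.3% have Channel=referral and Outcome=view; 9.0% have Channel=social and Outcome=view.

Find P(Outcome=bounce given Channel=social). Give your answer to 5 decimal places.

P(Channel=social) = 0.099 + 0.090 + 0.090 = 0.279.
P(Outcome=bounce | Channel=social) = 0.099/0.279 = 0.35484.

0.35484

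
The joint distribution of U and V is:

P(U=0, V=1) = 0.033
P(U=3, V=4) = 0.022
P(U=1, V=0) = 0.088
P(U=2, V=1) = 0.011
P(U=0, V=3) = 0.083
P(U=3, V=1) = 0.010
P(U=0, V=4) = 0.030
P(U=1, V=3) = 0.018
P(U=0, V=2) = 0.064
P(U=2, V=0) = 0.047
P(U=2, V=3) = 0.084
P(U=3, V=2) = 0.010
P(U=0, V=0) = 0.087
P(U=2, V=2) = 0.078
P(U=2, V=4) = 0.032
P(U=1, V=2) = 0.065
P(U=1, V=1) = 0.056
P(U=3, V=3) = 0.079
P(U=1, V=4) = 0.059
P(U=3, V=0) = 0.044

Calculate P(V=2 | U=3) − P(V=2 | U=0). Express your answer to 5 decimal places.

P(U=3) = 0.044 + 0.010 + 0.010 + 0.079 + 0.022 = 0.165; P(V=2 | U=3) = 0.010/0.165 = 0.060606.
P(U=0) = 0.087 + 0.033 + 0.064 + 0.083 + 0.030 = 0.297; P(V=2 | U=0) = 0.064/0.297 = 0.215488.
Difference = -0.15488.

-0.15488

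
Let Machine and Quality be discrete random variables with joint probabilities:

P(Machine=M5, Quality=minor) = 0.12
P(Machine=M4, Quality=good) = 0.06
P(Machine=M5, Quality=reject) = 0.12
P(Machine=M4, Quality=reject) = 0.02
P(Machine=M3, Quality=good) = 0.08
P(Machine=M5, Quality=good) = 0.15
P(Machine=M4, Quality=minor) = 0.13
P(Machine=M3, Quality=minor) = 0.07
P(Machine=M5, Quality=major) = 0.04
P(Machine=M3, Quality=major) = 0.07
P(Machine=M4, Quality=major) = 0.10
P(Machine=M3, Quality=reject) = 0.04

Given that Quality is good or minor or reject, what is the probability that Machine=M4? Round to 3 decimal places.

0.266

P(Quality=good) = 0.08 + 0.06 + 0.15 = 0.29.
P(Quality=minor) = 0.07 + 0.13 + 0.12 = 0.32.
P(Quality=reject) = 0.04 + 0.02 + 0.12 = 0.18.
P(Quality ∈ {good, minor, reject}) = 0.29 + 0.32 + 0.18 = 0.79; P(Machine=M4, Quality ∈ {good, minor, reject}) = 0.06 + 0.13 + 0.02 = 0.21.
P(Machine=M4 | Quality ∈ {good, minor, reject}) = 0.21/0.79 = 0.266.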